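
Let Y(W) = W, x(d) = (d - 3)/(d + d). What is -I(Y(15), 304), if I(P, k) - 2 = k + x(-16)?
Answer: -9811/32 ≈ -306.59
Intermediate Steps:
x(d) = (-3 + d)/(2*d) (x(d) = (-3 + d)/((2*d)) = (-3 + d)*(1/(2*d)) = (-3 + d)/(2*d))
I(P, k) = 83/32 + k (I(P, k) = 2 + (k + (½)*(-3 - 16)/(-16)) = 2 + (k + (½)*(-1/16)*(-19)) = 2 + (k + 19/32) = 2 + (19/32 + k) = 83/32 + k)
-I(Y(15), 304) = -(83/32 + 304) = -1*9811/32 = -9811/32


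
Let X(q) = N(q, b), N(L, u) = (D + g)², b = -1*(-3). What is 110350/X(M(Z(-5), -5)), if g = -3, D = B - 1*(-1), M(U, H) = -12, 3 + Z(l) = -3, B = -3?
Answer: 4414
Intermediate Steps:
Z(l) = -6 (Z(l) = -3 - 3 = -6)
b = 3
D = -2 (D = -3 - 1*(-1) = -3 + 1 = -2)
N(L, u) = 25 (N(L, u) = (-2 - 3)² = (-5)² = 25)
X(q) = 25
110350/X(M(Z(-5), -5)) = 110350/25 = 110350*(1/25) = 4414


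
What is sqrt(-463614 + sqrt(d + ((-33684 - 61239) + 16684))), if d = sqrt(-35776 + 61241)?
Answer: sqrt(-463614 + sqrt(-78239 + sqrt(25465))) ≈ 0.205 + 680.89*I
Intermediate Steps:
d = sqrt(25465) ≈ 159.58
sqrt(-463614 + sqrt(d + ((-33684 - 61239) + 16684))) = sqrt(-463614 + sqrt(sqrt(25465) + ((-33684 - 61239) + 16684))) = sqrt(-463614 + sqrt(sqrt(25465) + (-94923 + 16684))) = sqrt(-463614 + sqrt(sqrt(25465) - 78239)) = sqrt(-463614 + sqrt(-78239 + sqrt(25465)))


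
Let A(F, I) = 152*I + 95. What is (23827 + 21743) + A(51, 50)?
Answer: 53265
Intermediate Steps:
A(F, I) = 95 + 152*I
(23827 + 21743) + A(51, 50) = (23827 + 21743) + (95 + 152*50) = 45570 + (95 + 7600) = 45570 + 7695 = 53265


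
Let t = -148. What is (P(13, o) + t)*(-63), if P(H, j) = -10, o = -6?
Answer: 9954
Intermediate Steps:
(P(13, o) + t)*(-63) = (-10 - 148)*(-63) = -158*(-63) = 9954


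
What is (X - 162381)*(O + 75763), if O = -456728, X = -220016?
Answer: 145679873105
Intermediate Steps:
(X - 162381)*(O + 75763) = (-220016 - 162381)*(-456728 + 75763) = -382397*(-380965) = 145679873105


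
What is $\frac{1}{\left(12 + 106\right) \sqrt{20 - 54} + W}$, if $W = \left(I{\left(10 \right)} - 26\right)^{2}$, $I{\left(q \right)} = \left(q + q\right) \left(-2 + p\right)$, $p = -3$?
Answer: $\frac{3969}{63130198} - \frac{59 i \sqrt{34}}{126260396} \approx 6.287 \cdot 10^{-5} - 2.7247 \cdot 10^{-6} i$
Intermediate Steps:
$I{\left(q \right)} = - 10 q$ ($I{\left(q \right)} = \left(q + q\right) \left(-2 - 3\right) = 2 q \left(-5\right) = - 10 q$)
$W = 15876$ ($W = \left(\left(-10\right) 10 - 26\right)^{2} = \left(-100 - 26\right)^{2} = \left(-126\right)^{2} = 15876$)
$\frac{1}{\left(12 + 106\right) \sqrt{20 - 54} + W} = \frac{1}{\left(12 + 106\right) \sqrt{20 - 54} + 15876} = \frac{1}{118 \sqrt{-34} + 15876} = \frac{1}{118 i \sqrt{34} + 15876} = \frac{1}{15876 + 118 i \sqrt{34}}$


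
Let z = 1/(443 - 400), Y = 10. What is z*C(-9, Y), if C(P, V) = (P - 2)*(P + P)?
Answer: 198/43 ≈ 4.6047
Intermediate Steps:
z = 1/43 ≈ 0.023256
C(P, V) = 2*P*(-2 + P) (C(P, V) = (-2 + P)*(2*P) = 2*P*(-2 + P))
z*C(-9, Y) = (2*(-9)*(-2 - 9))/43 = (2*(-9)*(-11))/43 = (1/43)*198 = 198/43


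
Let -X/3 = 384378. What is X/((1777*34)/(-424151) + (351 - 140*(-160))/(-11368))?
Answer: 794303173316016/1476670175 ≈ 5.3790e+5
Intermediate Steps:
X = -1153134 (X = -3*384378 = -1153134)
X/((1777*34)/(-424151) + (351 - 140*(-160))/(-11368)) = -1153134/((1777*34)/(-424151) + (351 - 140*(-160))/(-11368)) = -1153134/(60418*(-1/424151) + (351 + 22400)*(-1/11368)) = -1153134/(-60418/424151 + 22751*(-1/11368)) = -1153134/(-60418/424151 - 22751/11368) = -1153134/(-1476670175/688821224) = -1153134*(-688821224/1476670175) = 794303173316016/1476670175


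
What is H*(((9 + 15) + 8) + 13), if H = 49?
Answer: 2205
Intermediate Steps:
H*(((9 + 15) + 8) + 13) = 49*(((9 + 15) + 8) + 13) = 49*((24 + 8) + 13) = 49*(32 + 13) = 49*45 = 2205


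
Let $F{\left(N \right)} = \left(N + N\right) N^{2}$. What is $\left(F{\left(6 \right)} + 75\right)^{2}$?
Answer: $257049$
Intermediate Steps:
$F{\left(N \right)} = 2 N^{3}$ ($F{\left(N \right)} = 2 N N^{2} = 2 N^{3}$)
$\left(F{\left(6 \right)} + 75\right)^{2} = \left(2 \cdot 6^{3} + 75\right)^{2} = \left(2 \cdot 216 + 75\right)^{2} = \left(432 + 75\right)^{2} = 507^{2} = 257049$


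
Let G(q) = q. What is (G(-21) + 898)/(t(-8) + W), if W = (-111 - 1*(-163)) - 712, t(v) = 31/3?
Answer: -2631/1949 ≈ -1.3499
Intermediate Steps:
t(v) = 31/3 (t(v) = 31*(1/3) = 31/3)
W = -660 (W = (-111 + 163) - 712 = 52 - 712 = -660)
(G(-21) + 898)/(t(-8) + W) = (-21 + 898)/(31/3 - 660) = 877/(-1949/3) = -3/1949*877 = -2631/1949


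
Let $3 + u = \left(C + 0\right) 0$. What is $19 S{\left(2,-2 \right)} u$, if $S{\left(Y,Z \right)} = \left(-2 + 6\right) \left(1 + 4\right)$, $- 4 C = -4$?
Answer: $-1140$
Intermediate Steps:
$C = 1$ ($C = \left(- \frac{1}{4}\right) \left(-4\right) = 1$)
$S{\left(Y,Z \right)} = 20$ ($S{\left(Y,Z \right)} = 4 \cdot 5 = 20$)
$u = -3$ ($u = -3 + \left(1 + 0\right) 0 = -3 + 1 \cdot 0 = -3 + 0 = -3$)
$19 S{\left(2,-2 \right)} u = 19 \cdot 20 \left(-3\right) = 380 \left(-3\right) = -1140$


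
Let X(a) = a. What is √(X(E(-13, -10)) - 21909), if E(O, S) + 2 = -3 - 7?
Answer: I*√21921 ≈ 148.06*I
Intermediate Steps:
E(O, S) = -12 (E(O, S) = -2 + (-3 - 7) = -2 - 10 = -12)
√(X(E(-13, -10)) - 21909) = √(-12 - 21909) = √(-21921) = I*√21921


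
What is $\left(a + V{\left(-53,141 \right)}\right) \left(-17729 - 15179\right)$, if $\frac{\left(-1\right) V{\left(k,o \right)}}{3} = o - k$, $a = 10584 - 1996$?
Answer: $-263461448$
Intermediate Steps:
$a = 8588$ ($a = 10584 - 1996 = 8588$)
$V{\left(k,o \right)} = - 3 o + 3 k$ ($V{\left(k,o \right)} = - 3 \left(o - k\right) = - 3 o + 3 k$)
$\left(a + V{\left(-53,141 \right)}\right) \left(-17729 - 15179\right) = \left(8588 + \left(\left(-3\right) 141 + 3 \left(-53\right)\right)\right) \left(-17729 - 15179\right) = \left(8588 - 582\right) \left(-32908\right) = 8006 \left(-32908\right) = -263461448$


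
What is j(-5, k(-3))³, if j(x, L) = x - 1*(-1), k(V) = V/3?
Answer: -64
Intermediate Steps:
k(V) = V/3 (k(V) = V*(⅓) = V/3)
j(x, L) = 1 + x (j(x, L) = x + 1 = 1 + x)
j(-5, k(-3))³ = (1 - 5)³ = (-4)³ = -64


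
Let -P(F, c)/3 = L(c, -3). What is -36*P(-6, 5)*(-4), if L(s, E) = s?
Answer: -2160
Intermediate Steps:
P(F, c) = -3*c
-36*P(-6, 5)*(-4) = -(-108)*5*(-4) = -36*(-15)*(-4) = 540*(-4) = -2160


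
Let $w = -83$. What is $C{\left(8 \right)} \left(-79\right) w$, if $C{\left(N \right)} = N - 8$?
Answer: $0$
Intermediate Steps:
$C{\left(N \right)} = -8 + N$ ($C{\left(N \right)} = N - 8 = -8 + N$)
$C{\left(8 \right)} \left(-79\right) w = \left(-8 + 8\right) \left(-79\right) \left(-83\right) = 0 \left(-79\right) \left(-83\right) = 0 \left(-83\right) = 0$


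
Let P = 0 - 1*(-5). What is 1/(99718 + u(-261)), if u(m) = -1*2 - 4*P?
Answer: 1/99696 ≈ 1.0030e-5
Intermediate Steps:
P = 5 (P = 0 + 5 = 5)
u(m) = -22 (u(m) = -1*2 - 4*5 = -2 - 20 = -22)
1/(99718 + u(-261)) = 1/(99718 - 22) = 1/99696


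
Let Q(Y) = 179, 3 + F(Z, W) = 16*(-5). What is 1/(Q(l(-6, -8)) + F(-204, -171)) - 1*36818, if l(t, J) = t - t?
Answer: -3534527/96 ≈ -36818.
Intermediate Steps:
l(t, J) = 0
F(Z, W) = -83 (F(Z, W) = -3 + 16*(-5) = -3 - 80 = -83)
1/(Q(l(-6, -8)) + F(-204, -171)) - 1*36818 = 1/(179 - 83) - 1*36818 = 1/96 - 36818 = -3534527/96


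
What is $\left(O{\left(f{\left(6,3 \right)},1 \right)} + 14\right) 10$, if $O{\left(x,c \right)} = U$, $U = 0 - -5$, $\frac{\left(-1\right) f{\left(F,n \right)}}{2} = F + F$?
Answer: $190$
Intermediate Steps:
$f{\left(F,n \right)} = - 4 F$ ($f{\left(F,n \right)} = - 2 \left(F + F\right) = - 2 \cdot 2 F = - 4 F$)
$U = 5$ ($U = 0 + 5 = 5$)
$O{\left(x,c \right)} = 5$
$\left(O{\left(f{\left(6,3 \right)},1 \right)} + 14\right) 10 = \left(5 + 14\right) 10 = 19 \cdot 10 = 190$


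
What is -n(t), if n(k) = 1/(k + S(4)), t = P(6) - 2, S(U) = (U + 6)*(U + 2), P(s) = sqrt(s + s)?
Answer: -29/1676 + sqrt(3)/1676 ≈ -0.016270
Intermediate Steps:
P(s) = sqrt(2)*sqrt(s) (P(s) = sqrt(2*s) = sqrt(2)*sqrt(s))
S(U) = (2 + U)*(6 + U) (S(U) = (6 + U)*(2 + U) = (2 + U)*(6 + U))
t = -2 + 2*sqrt(3) (t = sqrt(2)*sqrt(6) - 2 = 2*sqrt(3) - 2 = -2 + 2*sqrt(3) ≈ 1.4641)
n(k) = 1/(60 + k) (n(k) = 1/(k + (12 + 4**2 + 8*4)) = 1/(k + (12 + 16 + 32)) = 1/(k + 60) = 1/(60 + k))
-n(t) = -1/(60 + (-2 + 2*sqrt(3))) = -1/(58 + 2*sqrt(3))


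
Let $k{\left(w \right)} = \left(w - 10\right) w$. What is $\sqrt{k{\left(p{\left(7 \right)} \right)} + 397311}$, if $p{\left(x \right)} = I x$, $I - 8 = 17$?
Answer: $3 \sqrt{47354} \approx 652.83$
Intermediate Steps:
$I = 25$ ($I = 8 + 17 = 25$)
$p{\left(x \right)} = 25 x$
$k{\left(w \right)} = w \left(-10 + w\right)$ ($k{\left(w \right)} = \left(-10 + w\right) w = w \left(-10 + w\right)$)
$\sqrt{k{\left(p{\left(7 \right)} \right)} + 397311} = \sqrt{25 \cdot 7 \left(-10 + 25 \cdot 7\right) + 397311} = \sqrt{175 \left(-10 + 175\right) + 397311} = \sqrt{175 \cdot 165 + 397311} = \sqrt{28875 + 397311} = \sqrt{426186} = 3 \sqrt{47354}$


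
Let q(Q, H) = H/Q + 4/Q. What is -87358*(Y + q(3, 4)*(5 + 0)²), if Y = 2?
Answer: -17995748/3 ≈ -5.9986e+6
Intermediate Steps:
q(Q, H) = 4/Q + H/Q
-87358*(Y + q(3, 4)*(5 + 0)²) = -87358*(2 + ((4 + 4)/3)*(5 + 0)²) = -87358*(2 + ((⅓)*8)*5²) = -87358*(2 + (8/3)*25) = -87358*(2 + 200/3) = -87358*206/3 = -17995748/3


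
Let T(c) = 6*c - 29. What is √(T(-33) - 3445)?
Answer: 6*I*√102 ≈ 60.597*I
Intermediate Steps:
T(c) = -29 + 6*c
√(T(-33) - 3445) = √((-29 + 6*(-33)) - 3445) = √((-29 - 198) - 3445) = √(-227 - 3445) = √(-3672) = 6*I*√102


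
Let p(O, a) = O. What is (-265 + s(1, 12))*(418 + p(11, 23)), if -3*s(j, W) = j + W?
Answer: -115544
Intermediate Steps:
s(j, W) = -W/3 - j/3 (s(j, W) = -(j + W)/3 = -(W + j)/3 = -W/3 - j/3)
(-265 + s(1, 12))*(418 + p(11, 23)) = (-265 + (-1/3*12 - 1/3*1))*(418 + 11) = (-265 + (-4 - 1/3))*429 = (-265 - 13/3)*429 = -808/3*429 = -115544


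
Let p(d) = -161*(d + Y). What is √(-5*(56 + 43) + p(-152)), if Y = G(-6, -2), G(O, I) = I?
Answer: 47*√11 ≈ 155.88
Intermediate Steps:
Y = -2
p(d) = 322 - 161*d (p(d) = -161*(d - 2) = -161*(-2 + d) = 322 - 161*d)
√(-5*(56 + 43) + p(-152)) = √(-5*(56 + 43) + (322 - 161*(-152))) = √(-5*99 + (322 + 24472)) = √(-495 + 24794) = √24299 = 47*√11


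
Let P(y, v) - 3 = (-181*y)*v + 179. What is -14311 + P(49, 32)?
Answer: -297937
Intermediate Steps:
P(y, v) = 182 - 181*v*y (P(y, v) = 3 + ((-181*y)*v + 179) = 3 + (-181*v*y + 179) = 3 + (179 - 181*v*y) = 182 - 181*v*y)
-14311 + P(49, 32) = -14311 + (182 - 181*32*49) = -14311 + (182 - 283808) = -14311 - 283626 = -297937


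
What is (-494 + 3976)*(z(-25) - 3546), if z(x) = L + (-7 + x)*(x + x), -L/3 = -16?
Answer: -6608836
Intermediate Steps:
L = 48 (L = -3*(-16) = 48)
z(x) = 48 + 2*x*(-7 + x) (z(x) = 48 + (-7 + x)*(x + x) = 48 + (-7 + x)*(2*x) = 48 + 2*x*(-7 + x))
(-494 + 3976)*(z(-25) - 3546) = (-494 + 3976)*((48 - 14*(-25) + 2*(-25)**2) - 3546) = 3482*((48 + 350 + 2*625) - 3546) = 3482*((48 + 350 + 1250) - 3546) = 3482*(1648 - 3546) = 3482*(-1898) = -6608836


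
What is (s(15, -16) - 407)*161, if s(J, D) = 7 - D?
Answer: -61824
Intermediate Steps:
(s(15, -16) - 407)*161 = ((7 - 1*(-16)) - 407)*161 = ((7 + 16) - 407)*161 = (23 - 407)*161 = -384*161 = -61824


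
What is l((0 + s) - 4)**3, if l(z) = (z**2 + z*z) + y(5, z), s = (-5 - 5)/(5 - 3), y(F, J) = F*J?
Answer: 1601613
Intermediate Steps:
s = -5 (s = -10/2 = -10*1/2 = -5)
l(z) = 2*z**2 + 5*z (l(z) = (z**2 + z*z) + 5*z = (z**2 + z**2) + 5*z = 2*z**2 + 5*z)
l((0 + s) - 4)**3 = (((0 - 5) - 4)*(5 + 2*((0 - 5) - 4)))**3 = ((-5 - 4)*(5 + 2*(-5 - 4)))**3 = (-9*(5 + 2*(-9)))**3 = (-9*(5 - 18))**3 = (-9*(-13))**3 = 117**3 = 1601613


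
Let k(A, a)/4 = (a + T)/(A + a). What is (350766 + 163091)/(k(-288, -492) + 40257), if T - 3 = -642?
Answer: 2569285/201314 ≈ 12.763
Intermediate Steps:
T = -639 (T = 3 - 642 = -639)
k(A, a) = 4*(-639 + a)/(A + a) (k(A, a) = 4*((a - 639)/(A + a)) = 4*((-639 + a)/(A + a)) = 4*(-639 + a)/(A + a))
(350766 + 163091)/(k(-288, -492) + 40257) = (350766 + 163091)/(4*(-639 - 492)/(-288 - 492) + 40257) = 513857/(4*(-1131)/(-780) + 40257) = 513857/(4*(-1/780)*(-1131) + 40257) = 513857/(29/5 + 40257) = 513857/(201314/5) = 513857*(5/201314) = 2569285/201314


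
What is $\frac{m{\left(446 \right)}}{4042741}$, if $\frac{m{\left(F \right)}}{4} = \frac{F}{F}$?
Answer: $\frac{4}{4042741} \approx 9.8943 \cdot 10^{-7}$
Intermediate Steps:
$m{\left(F \right)} = 4$ ($m{\left(F \right)} = 4 \frac{F}{F} = 4 \cdot 1 = 4$)
$\frac{m{\left(446 \right)}}{4042741} = \frac{4}{4042741}$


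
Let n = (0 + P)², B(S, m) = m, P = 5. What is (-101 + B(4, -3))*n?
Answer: -2600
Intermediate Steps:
n = 25 (n = (0 + 5)² = 5² = 25)
(-101 + B(4, -3))*n = (-101 - 3)*25 = -104*25 = -2600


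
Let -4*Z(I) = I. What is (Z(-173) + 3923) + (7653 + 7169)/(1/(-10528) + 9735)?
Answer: 1626629287399/409960316 ≈ 3967.8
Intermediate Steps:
Z(I) = -I/4
(Z(-173) + 3923) + (7653 + 7169)/(1/(-10528) + 9735) = (-¼*(-173) + 3923) + (7653 + 7169)/(1/(-10528) + 9735) = (173/4 + 3923) + 14822/(-1/10528 + 9735) = 15865/4 + 14822/(102490079/10528) = 15865/4 + 14822*(10528/102490079) = 15865/4 + 156046016/102490079 = 1626629287399/409960316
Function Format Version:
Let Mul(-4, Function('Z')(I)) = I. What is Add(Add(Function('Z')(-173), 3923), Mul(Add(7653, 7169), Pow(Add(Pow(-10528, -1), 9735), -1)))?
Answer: Rational(1626629287399, 409960316) ≈ 3967.8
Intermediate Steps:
Function('Z')(I) = Mul(Rational(-1, 4), I)
Add(Add(Function('Z')(-173), 3923), Mul(Add(7653, 7169), Pow(Add(Pow(-10528, -1), 9735), -1))) = Add(Add(Mul(Rational(-1, 4), -173), 3923), Mul(Add(7653, 7169), Pow(Add(Pow(-10528, -1), 9735), -1))) = Add(Add(Rational(173, 4), 3923), Mul(14822, Pow(Add(Rational(-1, 10528), 9735), -1))) = Add(Rational(15865, 4), Mul(14822, Pow(Rational(102490079, 10528), -1))) = Add(Rational(15865, 4), Mul(14822, Rational(10528, 102490079))) = Add(Rational(15865, 4), Rational(156046016, 102490079)) = Rational(1626629287399, 409960316)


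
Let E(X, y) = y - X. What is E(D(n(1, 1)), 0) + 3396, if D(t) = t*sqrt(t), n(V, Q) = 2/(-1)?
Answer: 3396 + 2*I*sqrt(2) ≈ 3396.0 + 2.8284*I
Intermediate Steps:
n(V, Q) = -2 (n(V, Q) = 2*(-1) = -2)
D(t) = t**(3/2)
E(D(n(1, 1)), 0) + 3396 = (0 - (-2)**(3/2)) + 3396 = (0 - (-2)*I*sqrt(2)) + 3396 = (0 + 2*I*sqrt(2)) + 3396 = 2*I*sqrt(2) + 3396 = 3396 + 2*I*sqrt(2)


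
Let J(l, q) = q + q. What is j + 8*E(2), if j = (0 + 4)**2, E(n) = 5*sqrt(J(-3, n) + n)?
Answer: 16 + 40*sqrt(6) ≈ 113.98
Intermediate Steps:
J(l, q) = 2*q
E(n) = 5*sqrt(3)*sqrt(n) (E(n) = 5*sqrt(2*n + n) = 5*sqrt(3*n) = 5*(sqrt(3)*sqrt(n)) = 5*sqrt(3)*sqrt(n))
j = 16 (j = 4**2 = 16)
j + 8*E(2) = 16 + 8*(5*sqrt(3)*sqrt(2)) = 16 + 8*(5*sqrt(6)) = 16 + 40*sqrt(6)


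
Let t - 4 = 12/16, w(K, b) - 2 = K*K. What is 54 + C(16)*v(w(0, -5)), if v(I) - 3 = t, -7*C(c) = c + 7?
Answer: 799/28 ≈ 28.536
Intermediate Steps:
C(c) = -1 - c/7 (C(c) = -(c + 7)/7 = -(7 + c)/7 = -1 - c/7)
w(K, b) = 2 + K² (w(K, b) = 2 + K*K = 2 + K²)
t = 19/4 (t = 4 + 12/16 = 4 + 12*(1/16) = 4 + ¾ = 19/4 ≈ 4.7500)
v(I) = 31/4 (v(I) = 3 + 19/4 = 31/4)
54 + C(16)*v(w(0, -5)) = 54 + (-1 - ⅐*16)*(31/4) = 54 + (-1 - 16/7)*(31/4) = 54 - 23/7*31/4 = 54 - 713/28 = 799/28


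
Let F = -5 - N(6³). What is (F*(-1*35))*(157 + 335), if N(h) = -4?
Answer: 17220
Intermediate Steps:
F = -1 (F = -5 - 1*(-4) = -5 + 4 = -1)
(F*(-1*35))*(157 + 335) = (-(-1)*35)*(157 + 335) = -1*(-35)*492 = 35*492 = 17220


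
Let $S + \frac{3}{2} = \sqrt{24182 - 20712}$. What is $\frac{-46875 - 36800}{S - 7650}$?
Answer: $\frac{2560957050}{234167929} + \frac{334700 \sqrt{3470}}{234167929} \approx 11.021$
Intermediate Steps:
$S = - \frac{3}{2} + \sqrt{3470}$ ($S = - \frac{3}{2} + \sqrt{24182 - 20712} = - \frac{3}{2} + \sqrt{3470} \approx 57.407$)
$\frac{-46875 - 36800}{S - 7650} = \frac{-46875 - 36800}{\left(- \frac{3}{2} + \sqrt{3470}\right) - 7650} = - \frac{83675}{- \frac{15303}{2} + \sqrt{3470}}$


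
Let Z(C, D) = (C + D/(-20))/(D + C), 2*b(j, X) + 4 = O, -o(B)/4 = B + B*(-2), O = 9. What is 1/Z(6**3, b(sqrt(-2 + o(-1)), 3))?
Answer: 1748/1727 ≈ 1.0122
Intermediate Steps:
o(B) = 4*B (o(B) = -4*(B + B*(-2)) = -4*(B - 2*B) = -(-4)*B = 4*B)
b(j, X) = 5/2 (b(j, X) = -2 + (1/2)*9 = -2 + 9/2 = 5/2)
Z(C, D) = (C - D/20)/(C + D) (Z(C, D) = (C + D*(-1/20))/(C + D) = (C - D/20)/(C + D))
1/Z(6**3, b(sqrt(-2 + o(-1)), 3)) = 1/((6**3 - 1/20*5/2)/(6**3 + 5/2)) = 1/((216 - 1/8)/(216 + 5/2)) = 1/((1727/8)/(437/2)) = 1/((2/437)*(1727/8)) = 1/(1727/1748) = 1748/1727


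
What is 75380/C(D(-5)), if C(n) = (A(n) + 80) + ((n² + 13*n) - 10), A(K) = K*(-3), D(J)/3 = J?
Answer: 15076/29 ≈ 519.86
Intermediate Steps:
D(J) = 3*J
A(K) = -3*K
C(n) = 70 + n² + 10*n (C(n) = (-3*n + 80) + ((n² + 13*n) - 10) = (80 - 3*n) + (-10 + n² + 13*n) = 70 + n² + 10*n)
75380/C(D(-5)) = 75380/(70 + (3*(-5))² + 10*(3*(-5))) = 75380/(70 + (-15)² + 10*(-15)) = 75380/(70 + 225 - 150) = 75380/145 = 75380*(1/145) = 15076/29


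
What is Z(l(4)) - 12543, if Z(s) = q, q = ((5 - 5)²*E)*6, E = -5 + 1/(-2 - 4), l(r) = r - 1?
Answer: -12543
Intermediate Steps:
l(r) = -1 + r
E = -31/6 (E = -5 + 1/(-6) = -5 - ⅙ = -31/6 ≈ -5.1667)
q = 0 (q = ((5 - 5)²*(-31/6))*6 = (0²*(-31/6))*6 = (0*(-31/6))*6 = 0*6 = 0)
Z(s) = 0
Z(l(4)) - 12543 = 0 - 12543 = -12543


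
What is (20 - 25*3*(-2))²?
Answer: 28900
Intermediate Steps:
(20 - 25*3*(-2))² = (20 - 5*15*(-2))² = (20 - 75*(-2))² = (20 + 150)² = 170² = 28900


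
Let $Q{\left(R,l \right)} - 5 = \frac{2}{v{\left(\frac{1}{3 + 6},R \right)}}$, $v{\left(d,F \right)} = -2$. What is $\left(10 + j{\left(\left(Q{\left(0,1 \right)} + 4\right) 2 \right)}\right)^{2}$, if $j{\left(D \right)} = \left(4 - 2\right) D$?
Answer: $1764$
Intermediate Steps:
$Q{\left(R,l \right)} = 4$ ($Q{\left(R,l \right)} = 5 + \frac{2}{-2} = 5 + 2 \left(- \frac{1}{2}\right) = 5 - 1 = 4$)
$j{\left(D \right)} = 2 D$
$\left(10 + j{\left(\left(Q{\left(0,1 \right)} + 4\right) 2 \right)}\right)^{2} = \left(10 + 2 \left(4 + 4\right) 2\right)^{2} = \left(10 + 2 \cdot 8 \cdot 2\right)^{2} = \left(10 + 2 \cdot 16\right)^{2} = \left(10 + 32\right)^{2} = 42^{2} = 1764$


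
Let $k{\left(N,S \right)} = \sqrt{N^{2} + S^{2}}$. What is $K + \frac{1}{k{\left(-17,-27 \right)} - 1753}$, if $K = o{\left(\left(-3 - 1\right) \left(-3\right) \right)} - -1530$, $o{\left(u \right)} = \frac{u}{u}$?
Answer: $\frac{4703216468}{3071991} - \frac{\sqrt{1018}}{3071991} \approx 1531.0$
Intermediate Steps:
$o{\left(u \right)} = 1$
$K = 1531$ ($K = 1 - -1530 = 1 + 1530 = 1531$)
$K + \frac{1}{k{\left(-17,-27 \right)} - 1753} = 1531 + \frac{1}{\sqrt{\left(-17\right)^{2} + \left(-27\right)^{2}} - 1753} = 1531 + \frac{1}{\sqrt{289 + 729} - 1753} = 1531 + \frac{1}{\sqrt{1018} - 1753} = 1531 + \frac{1}{-1753 + \sqrt{1018}}$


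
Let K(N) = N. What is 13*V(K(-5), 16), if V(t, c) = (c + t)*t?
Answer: -715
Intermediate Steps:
V(t, c) = t*(c + t)
13*V(K(-5), 16) = 13*(-5*(16 - 5)) = 13*(-5*11) = 13*(-55) = -715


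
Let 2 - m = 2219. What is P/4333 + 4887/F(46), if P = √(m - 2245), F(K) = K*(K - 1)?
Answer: 543/230 + I*√4462/4333 ≈ 2.3609 + 0.015416*I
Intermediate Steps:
m = -2217 (m = 2 - 1*2219 = 2 - 2219 = -2217)
F(K) = K*(-1 + K)
P = I*√4462 (P = √(-2217 - 2245) = √(-4462) = I*√4462 ≈ 66.798*I)
P/4333 + 4887/F(46) = (I*√4462)/4333 + 4887/((46*(-1 + 46))) = (I*√4462)*(1/4333) + 4887/((46*45)) = I*√4462/4333 + 4887/2070 = I*√4462/4333 + 4887*(1/2070) = I*√4462/4333 + 543/230 = 543/230 + I*√4462/4333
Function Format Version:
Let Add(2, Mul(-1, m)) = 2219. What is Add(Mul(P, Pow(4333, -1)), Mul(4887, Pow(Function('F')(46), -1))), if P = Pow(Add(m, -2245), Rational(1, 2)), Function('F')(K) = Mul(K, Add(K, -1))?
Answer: Add(Rational(543, 230), Mul(Rational(1, 4333), I, Pow(4462, Rational(1, 2)))) ≈ Add(2.3609, Mul(0.015416, I))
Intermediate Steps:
m = -2217 (m = Add(2, Mul(-1, 2219)) = Add(2, -2219) = -2217)
Function('F')(K) = Mul(K, Add(-1, K))
P = Mul(I, Pow(4462, Rational(1, 2))) (P = Pow(Add(-2217, -2245), Rational(1, 2)) = Pow(-4462, Rational(1, 2)) = Mul(I, Pow(4462, Rational(1, 2))) ≈ Mul(66.798, I))
Add(Mul(P, Pow(4333, -1)), Mul(4887, Pow(Function('F')(46), -1))) = Add(Mul(Mul(I, Pow(4462, Rational(1, 2))), Pow(4333, -1)), Mul(4887, Pow(Mul(46, Add(-1, 46)), -1))) = Add(Mul(Mul(I, Pow(4462, Rational(1, 2))), Rational(1, 4333)), Mul(4887, Pow(Mul(46, 45), -1))) = Add(Mul(Rational(1, 4333), I, Pow(4462, Rational(1, 2))), Mul(4887, Pow(2070, -1))) = Add(Mul(Rational(1, 4333), I, Pow(4462, Rational(1, 2))), Mul(4887, Rational(1, 2070))) = Add(Mul(Rational(1, 4333), I, Pow(4462, Rational(1, 2))), Rational(543, 230)) = Add(Rational(543, 230), Mul(Rational(1, 4333), I, Pow(4462, Rational(1, 2))))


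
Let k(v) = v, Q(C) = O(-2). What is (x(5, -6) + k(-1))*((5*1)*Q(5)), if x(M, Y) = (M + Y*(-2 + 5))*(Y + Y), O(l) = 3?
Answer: 2325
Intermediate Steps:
Q(C) = 3
x(M, Y) = 2*Y*(M + 3*Y) (x(M, Y) = (M + Y*3)*(2*Y) = (M + 3*Y)*(2*Y) = 2*Y*(M + 3*Y))
(x(5, -6) + k(-1))*((5*1)*Q(5)) = (2*(-6)*(5 + 3*(-6)) - 1)*((5*1)*3) = (2*(-6)*(5 - 18) - 1)*(5*3) = (2*(-6)*(-13) - 1)*15 = (156 - 1)*15 = 155*15 = 2325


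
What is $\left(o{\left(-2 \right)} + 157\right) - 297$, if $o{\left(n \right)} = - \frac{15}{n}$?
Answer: $- \frac{265}{2} \approx -132.5$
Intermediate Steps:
$\left(o{\left(-2 \right)} + 157\right) - 297 = \left(- \frac{15}{-2} + 157\right) - 297 = \left(\left(-15\right) \left(- \frac{1}{2}\right) + 157\right) - 297 = \left(\frac{15}{2} + 157\right) - 297 = \frac{329}{2} - 297 = - \frac{265}{2}$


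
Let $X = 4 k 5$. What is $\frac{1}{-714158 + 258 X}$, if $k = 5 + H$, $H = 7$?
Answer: $- \frac{1}{652238} \approx -1.5332 \cdot 10^{-6}$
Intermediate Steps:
$k = 12$ ($k = 5 + 7 = 12$)
$X = 240$ ($X = 4 \cdot 12 \cdot 5 = 48 \cdot 5 = 240$)
$\frac{1}{-714158 + 258 X} = \frac{1}{-714158 + 258 \cdot 240} = \frac{1}{-714158 + 61920} = \frac{1}{-652238} = - \frac{1}{652238}$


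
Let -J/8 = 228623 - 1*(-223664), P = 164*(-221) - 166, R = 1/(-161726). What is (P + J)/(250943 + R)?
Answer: -591060982556/40584007617 ≈ -14.564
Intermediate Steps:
R = -1/161726 ≈ -6.1833e-6
P = -36410 (P = -36244 - 166 = -36410)
J = -3618296 (J = -8*(228623 - 1*(-223664)) = -8*(228623 + 223664) = -8*452287 = -3618296)
(P + J)/(250943 + R) = (-36410 - 3618296)/(250943 - 1/161726) = -3654706/40584007617/161726 = -3654706*161726/40584007617 = -591060982556/40584007617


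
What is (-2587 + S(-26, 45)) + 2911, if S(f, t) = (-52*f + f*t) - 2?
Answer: 504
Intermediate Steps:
S(f, t) = -2 - 52*f + f*t
(-2587 + S(-26, 45)) + 2911 = (-2587 + (-2 - 52*(-26) - 26*45)) + 2911 = (-2587 + (-2 + 1352 - 1170)) + 2911 = (-2587 + 180) + 2911 = -2407 + 2911 = 504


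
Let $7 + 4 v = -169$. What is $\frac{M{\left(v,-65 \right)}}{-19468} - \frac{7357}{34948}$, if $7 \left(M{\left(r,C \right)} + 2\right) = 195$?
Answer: $- \frac{126113515}{595321706} \approx -0.21184$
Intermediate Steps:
$v = -44$ ($v = - \frac{7}{4} + \frac{1}{4} \left(-169\right) = - \frac{7}{4} - \frac{169}{4} = -44$)
$M{\left(r,C \right)} = \frac{181}{7}$ ($M{\left(r,C \right)} = -2 + \frac{1}{7} \cdot 195 = -2 + \frac{195}{7} = \frac{181}{7}$)
$\frac{M{\left(v,-65 \right)}}{-19468} - \frac{7357}{34948} = \frac{181}{7 \left(-19468\right)} - \frac{7357}{34948} = \frac{181}{7} \left(- \frac{1}{19468}\right) - \frac{7357}{34948} = - \frac{181}{136276} - \frac{7357}{34948} = - \frac{126113515}{595321706}$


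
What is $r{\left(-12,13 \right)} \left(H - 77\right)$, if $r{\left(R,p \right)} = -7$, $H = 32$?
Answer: $315$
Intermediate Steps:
$r{\left(-12,13 \right)} \left(H - 77\right) = - 7 \left(32 - 77\right) = \left(-7\right) \left(-45\right) = 315$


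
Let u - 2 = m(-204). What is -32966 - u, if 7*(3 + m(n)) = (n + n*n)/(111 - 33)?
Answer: -429531/13 ≈ -33041.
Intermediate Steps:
m(n) = -3 + n/546 + n²/546 (m(n) = -3 + ((n + n*n)/(111 - 33))/7 = -3 + ((n + n²)/78)/7 = -3 + ((n + n²)*(1/78))/7 = -3 + (n/78 + n²/78)/7 = -3 + (n/546 + n²/546) = -3 + n/546 + n²/546)
u = 973/13 (u = 2 + (-3 + (1/546)*(-204) + (1/546)*(-204)²) = 2 + (-3 - 34/91 + (1/546)*41616) = 2 + (-3 - 34/91 + 6936/91) = 2 + 947/13 = 973/13 ≈ 74.846)
-32966 - u = -32966 - 1*973/13 = -32966 - 973/13 = -429531/13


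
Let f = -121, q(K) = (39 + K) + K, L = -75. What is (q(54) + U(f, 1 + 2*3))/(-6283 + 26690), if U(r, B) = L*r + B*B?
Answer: 9271/20407 ≈ 0.45430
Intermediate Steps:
q(K) = 39 + 2*K
U(r, B) = B² - 75*r (U(r, B) = -75*r + B*B = -75*r + B² = B² - 75*r)
(q(54) + U(f, 1 + 2*3))/(-6283 + 26690) = ((39 + 2*54) + ((1 + 2*3)² - 75*(-121)))/(-6283 + 26690) = ((39 + 108) + ((1 + 6)² + 9075))/20407 = (147 + (7² + 9075))*(1/20407) = (147 + (49 + 9075))*(1/20407) = (147 + 9124)*(1/20407) = 9271*(1/20407) = 9271/20407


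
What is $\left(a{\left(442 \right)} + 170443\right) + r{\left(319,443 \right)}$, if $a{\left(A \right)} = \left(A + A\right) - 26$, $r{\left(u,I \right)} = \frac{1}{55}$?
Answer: $\frac{9421556}{55} \approx 1.713 \cdot 10^{5}$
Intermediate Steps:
$r{\left(u,I \right)} = \frac{1}{55}$
$a{\left(A \right)} = -26 + 2 A$ ($a{\left(A \right)} = 2 A - 26 = -26 + 2 A$)
$\left(a{\left(442 \right)} + 170443\right) + r{\left(319,443 \right)} = \left(\left(-26 + 2 \cdot 442\right) + 170443\right) + \frac{1}{55} = \left(\left(-26 + 884\right) + 170443\right) + \frac{1}{55} = \left(858 + 170443\right) + \frac{1}{55} = 171301 + \frac{1}{55} = \frac{9421556}{55}$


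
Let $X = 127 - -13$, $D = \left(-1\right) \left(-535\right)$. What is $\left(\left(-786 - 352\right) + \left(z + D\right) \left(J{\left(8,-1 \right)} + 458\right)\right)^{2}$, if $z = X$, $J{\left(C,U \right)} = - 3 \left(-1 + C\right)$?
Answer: $86340182569$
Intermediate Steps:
$J{\left(C,U \right)} = 3 - 3 C$
$D = 535$
$X = 140$ ($X = 127 + 13 = 140$)
$z = 140$
$\left(\left(-786 - 352\right) + \left(z + D\right) \left(J{\left(8,-1 \right)} + 458\right)\right)^{2} = \left(\left(-786 - 352\right) + \left(140 + 535\right) \left(\left(3 - 24\right) + 458\right)\right)^{2} = \left(\left(-786 - 352\right) + 675 \left(\left(3 - 24\right) + 458\right)\right)^{2} = \left(-1138 + 675 \left(-21 + 458\right)\right)^{2} = \left(-1138 + 675 \cdot 437\right)^{2} = \left(-1138 + 294975\right)^{2} = 293837^{2} = 86340182569$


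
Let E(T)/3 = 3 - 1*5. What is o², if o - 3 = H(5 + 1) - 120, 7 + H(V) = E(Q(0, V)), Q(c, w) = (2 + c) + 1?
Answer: 16900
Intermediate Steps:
Q(c, w) = 3 + c
E(T) = -6 (E(T) = 3*(3 - 1*5) = 3*(3 - 5) = 3*(-2) = -6)
H(V) = -13 (H(V) = -7 - 6 = -13)
o = -130 (o = 3 + (-13 - 120) = 3 - 133 = -130)
o² = (-130)² = 16900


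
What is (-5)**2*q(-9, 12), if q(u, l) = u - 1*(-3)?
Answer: -150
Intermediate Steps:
q(u, l) = 3 + u (q(u, l) = u + 3 = 3 + u)
(-5)**2*q(-9, 12) = (-5)**2*(3 - 9) = 25*(-6) = -150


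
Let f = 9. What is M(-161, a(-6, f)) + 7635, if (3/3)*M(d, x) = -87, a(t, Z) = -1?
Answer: 7548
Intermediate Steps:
M(d, x) = -87
M(-161, a(-6, f)) + 7635 = -87 + 7635 = 7548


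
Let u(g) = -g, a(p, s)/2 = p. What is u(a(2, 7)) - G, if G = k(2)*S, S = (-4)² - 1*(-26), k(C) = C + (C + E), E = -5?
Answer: 38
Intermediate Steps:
k(C) = -5 + 2*C (k(C) = C + (C - 5) = C + (-5 + C) = -5 + 2*C)
a(p, s) = 2*p
S = 42 (S = 16 + 26 = 42)
G = -42 (G = (-5 + 2*2)*42 = (-5 + 4)*42 = -1*42 = -42)
u(a(2, 7)) - G = -2*2 - 1*(-42) = -1*4 + 42 = -4 + 42 = 38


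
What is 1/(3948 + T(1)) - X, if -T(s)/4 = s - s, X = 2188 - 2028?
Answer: -631679/3948 ≈ -160.00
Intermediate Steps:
X = 160
T(s) = 0 (T(s) = -4*(s - s) = -4*0 = 0)
1/(3948 + T(1)) - X = 1/(3948 + 0) - 1*160 = 1/3948 - 160 = -631679/3948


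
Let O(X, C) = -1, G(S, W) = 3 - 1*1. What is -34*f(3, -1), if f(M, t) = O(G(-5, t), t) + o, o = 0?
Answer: 34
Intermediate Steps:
G(S, W) = 2 (G(S, W) = 3 - 1 = 2)
f(M, t) = -1 (f(M, t) = -1 + 0 = -1)
-34*f(3, -1) = -34*(-1) = 34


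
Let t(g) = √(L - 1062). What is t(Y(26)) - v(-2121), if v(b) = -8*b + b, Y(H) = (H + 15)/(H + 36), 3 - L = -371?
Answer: -14847 + 4*I*√43 ≈ -14847.0 + 26.23*I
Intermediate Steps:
L = 374 (L = 3 - 1*(-371) = 3 + 371 = 374)
Y(H) = (15 + H)/(36 + H)
v(b) = -7*b
t(g) = 4*I*√43 (t(g) = √(374 - 1062) = √(-688) = 4*I*√43)
t(Y(26)) - v(-2121) = 4*I*√43 - (-7)*(-2121) = 4*I*√43 - 1*14847 = 4*I*√43 - 14847 = -14847 + 4*I*√43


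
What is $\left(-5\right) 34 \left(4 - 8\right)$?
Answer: $680$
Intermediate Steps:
$\left(-5\right) 34 \left(4 - 8\right) = - 170 \left(4 - 8\right) = \left(-170\right) \left(-4\right) = 680$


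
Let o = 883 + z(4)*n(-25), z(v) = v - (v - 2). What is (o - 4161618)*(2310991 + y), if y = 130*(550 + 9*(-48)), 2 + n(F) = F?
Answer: -9679372435159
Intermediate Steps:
z(v) = 2 (z(v) = v - (-2 + v) = v + (2 - v) = 2)
n(F) = -2 + F
o = 829 (o = 883 + 2*(-2 - 25) = 883 + 2*(-27) = 883 - 54 = 829)
y = 15340 (y = 130*(550 - 432) = 130*118 = 15340)
(o - 4161618)*(2310991 + y) = (829 - 4161618)*(2310991 + 15340) = -4160789*2326331 = -9679372435159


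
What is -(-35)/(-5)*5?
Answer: -35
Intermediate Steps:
-(-35)/(-5)*5 = -(-35)*(-1)/5*5 = -7*1*5 = -7*5 = -35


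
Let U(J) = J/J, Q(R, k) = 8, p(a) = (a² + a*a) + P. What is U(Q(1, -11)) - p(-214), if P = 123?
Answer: -91714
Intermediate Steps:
p(a) = 123 + 2*a² (p(a) = (a² + a*a) + 123 = (a² + a²) + 123 = 2*a² + 123 = 123 + 2*a²)
U(J) = 1
U(Q(1, -11)) - p(-214) = 1 - (123 + 2*(-214)²) = 1 - (123 + 2*45796) = 1 - (123 + 91592) = 1 - 1*91715 = 1 - 91715 = -91714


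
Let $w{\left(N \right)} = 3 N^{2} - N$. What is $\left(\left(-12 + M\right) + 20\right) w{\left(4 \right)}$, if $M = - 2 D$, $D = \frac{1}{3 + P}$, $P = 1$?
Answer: $330$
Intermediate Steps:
$D = \frac{1}{4}$ ($D = \frac{1}{3 + 1} = \frac{1}{4} \approx 0.25$)
$M = - \frac{1}{2}$ ($M = \left(-2\right) \frac{1}{4} = - \frac{1}{2} \approx -0.5$)
$w{\left(N \right)} = - N + 3 N^{2}$
$\left(\left(-12 + M\right) + 20\right) w{\left(4 \right)} = \left(\left(-12 - \frac{1}{2}\right) + 20\right) 4 \left(-1 + 3 \cdot 4\right) = \left(- \frac{25}{2} + 20\right) 4 \left(-1 + 12\right) = \frac{15 \cdot 4 \cdot 11}{2} = \frac{15}{2} \cdot 44 = 330$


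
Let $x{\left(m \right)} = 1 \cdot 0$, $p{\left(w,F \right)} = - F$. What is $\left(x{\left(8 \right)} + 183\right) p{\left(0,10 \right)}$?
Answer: $-1830$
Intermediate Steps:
$x{\left(m \right)} = 0$
$\left(x{\left(8 \right)} + 183\right) p{\left(0,10 \right)} = \left(0 + 183\right) \left(\left(-1\right) 10\right) = 183 \left(-10\right) = -1830$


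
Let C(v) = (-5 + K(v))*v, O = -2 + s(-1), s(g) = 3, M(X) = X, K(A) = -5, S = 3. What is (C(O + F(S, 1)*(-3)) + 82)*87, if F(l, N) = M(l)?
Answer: 14094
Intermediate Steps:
F(l, N) = l
O = 1 (O = -2 + 3 = 1)
C(v) = -10*v (C(v) = (-5 - 5)*v = -10*v)
(C(O + F(S, 1)*(-3)) + 82)*87 = (-10*(1 + 3*(-3)) + 82)*87 = (-10*(1 - 9) + 82)*87 = (-10*(-8) + 82)*87 = (80 + 82)*87 = 162*87 = 14094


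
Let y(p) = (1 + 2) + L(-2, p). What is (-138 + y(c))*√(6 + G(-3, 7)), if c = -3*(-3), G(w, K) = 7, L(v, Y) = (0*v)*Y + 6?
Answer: -129*√13 ≈ -465.12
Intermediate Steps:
L(v, Y) = 6 (L(v, Y) = 0*Y + 6 = 0 + 6 = 6)
c = 9
y(p) = 9 (y(p) = (1 + 2) + 6 = 3 + 6 = 9)
(-138 + y(c))*√(6 + G(-3, 7)) = (-138 + 9)*√(6 + 7) = -129*√13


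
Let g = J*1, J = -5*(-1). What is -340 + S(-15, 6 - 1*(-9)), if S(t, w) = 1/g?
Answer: -1699/5 ≈ -339.80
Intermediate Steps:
J = 5
g = 5 (g = 5*1 = 5)
S(t, w) = 1/5
-340 + S(-15, 6 - 1*(-9)) = -340 + 1/5 = -1699/5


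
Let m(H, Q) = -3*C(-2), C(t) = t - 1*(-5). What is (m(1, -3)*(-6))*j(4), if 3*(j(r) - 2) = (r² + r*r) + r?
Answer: 756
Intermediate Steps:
C(t) = 5 + t (C(t) = t + 5 = 5 + t)
j(r) = 2 + r/3 + 2*r²/3 (j(r) = 2 + ((r² + r*r) + r)/3 = 2 + ((r² + r²) + r)/3 = 2 + (2*r² + r)/3 = 2 + (r + 2*r²)/3 = 2 + (r/3 + 2*r²/3) = 2 + r/3 + 2*r²/3)
m(H, Q) = -9 (m(H, Q) = -3*(5 - 2) = -3*3 = -9)
(m(1, -3)*(-6))*j(4) = (-9*(-6))*(2 + (⅓)*4 + (⅔)*4²) = 54*(2 + 4/3 + (⅔)*16) = 54*(2 + 4/3 + 32/3) = 54*14 = 756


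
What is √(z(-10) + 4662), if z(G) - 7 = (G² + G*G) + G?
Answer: √4859 ≈ 69.707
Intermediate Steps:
z(G) = 7 + G + 2*G² (z(G) = 7 + ((G² + G*G) + G) = 7 + ((G² + G²) + G) = 7 + (2*G² + G) = 7 + (G + 2*G²) = 7 + G + 2*G²)
√(z(-10) + 4662) = √((7 - 10 + 2*(-10)²) + 4662) = √((7 - 10 + 2*100) + 4662) = √((7 - 10 + 200) + 4662) = √(197 + 4662) = √4859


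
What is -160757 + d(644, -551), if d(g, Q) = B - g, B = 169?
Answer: -161232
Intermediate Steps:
d(g, Q) = 169 - g
-160757 + d(644, -551) = -160757 + (169 - 1*644) = -160757 + (169 - 644) = -160757 - 475 = -161232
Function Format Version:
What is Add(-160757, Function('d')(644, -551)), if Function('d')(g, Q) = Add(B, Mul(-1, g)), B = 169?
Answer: -161232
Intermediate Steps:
Function('d')(g, Q) = Add(169, Mul(-1, g))
Add(-160757, Function('d')(644, -551)) = Add(-160757, Add(169, Mul(-1, 644))) = Add(-160757, Add(169, -644)) = Add(-160757, -475) = -161232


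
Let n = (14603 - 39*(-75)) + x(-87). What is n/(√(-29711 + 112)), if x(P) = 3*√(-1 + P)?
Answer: 6*√651178/29599 - 17528*I*√29599/29599 ≈ 0.16358 - 101.88*I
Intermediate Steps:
n = 17528 + 6*I*√22 (n = (14603 - 39*(-75)) + 3*√(-1 - 87) = (14603 + 2925) + 3*√(-88) = 17528 + 3*(2*I*√22) = 17528 + 6*I*√22 ≈ 17528.0 + 28.142*I)
n/(√(-29711 + 112)) = (17528 + 6*I*√22)/(√(-29711 + 112)) = (17528 + 6*I*√22)/(√(-29599)) = (17528 + 6*I*√22)/((I*√29599)) = (17528 + 6*I*√22)*(-I*√29599/29599) = -I*√29599*(17528 + 6*I*√22)/29599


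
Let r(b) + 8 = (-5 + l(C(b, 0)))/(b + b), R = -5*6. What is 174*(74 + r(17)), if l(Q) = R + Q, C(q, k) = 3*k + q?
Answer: 193662/17 ≈ 11392.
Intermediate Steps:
R = -30
C(q, k) = q + 3*k
l(Q) = -30 + Q
r(b) = -8 + (-35 + b)/(2*b) (r(b) = -8 + (-5 + (-30 + (b + 3*0)))/(b + b) = -8 + (-5 + (-30 + (b + 0)))/((2*b)) = -8 + (-5 + (-30 + b))*(1/(2*b)) = -8 + (-35 + b)*(1/(2*b)) = -8 + (-35 + b)/(2*b))
174*(74 + r(17)) = 174*(74 + (5/2)*(-7 - 3*17)/17) = 174*(74 + (5/2)*(1/17)*(-7 - 51)) = 174*(74 + (5/2)*(1/17)*(-58)) = 174*(74 - 145/17) = 174*(1113/17) = 193662/17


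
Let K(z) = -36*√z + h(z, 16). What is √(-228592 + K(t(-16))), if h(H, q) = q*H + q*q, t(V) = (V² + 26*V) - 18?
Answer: 2*√(-57796 - 9*I*√178) ≈ 0.49946 - 480.82*I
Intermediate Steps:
t(V) = -18 + V² + 26*V
h(H, q) = q² + H*q (h(H, q) = H*q + q² = q² + H*q)
K(z) = 256 - 36*√z + 16*z (K(z) = -36*√z + 16*(z + 16) = -36*√z + 16*(16 + z) = -36*√z + (256 + 16*z) = 256 - 36*√z + 16*z)
√(-228592 + K(t(-16))) = √(-228592 + (256 - 36*√(-18 + (-16)² + 26*(-16)) + 16*(-18 + (-16)² + 26*(-16)))) = √(-228592 + (256 - 36*√(-18 + 256 - 416) + 16*(-18 + 256 - 416))) = √(-228592 + (256 - 36*I*√178 + 16*(-178))) = √(-228592 + (256 - 36*I*√178 - 2848)) = √(-228592 + (-2592 - 36*I*√178)) = √(-231184 - 36*I*√178)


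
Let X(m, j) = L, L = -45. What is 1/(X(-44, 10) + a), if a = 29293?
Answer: 1/29248 ≈ 3.4190e-5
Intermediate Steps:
X(m, j) = -45
1/(X(-44, 10) + a) = 1/(-45 + 29293) = 1/29248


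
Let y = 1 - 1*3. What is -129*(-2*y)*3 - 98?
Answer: -1646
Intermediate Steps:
y = -2 (y = 1 - 3 = -2)
-129*(-2*y)*3 - 98 = -129*(-2*(-2))*3 - 98 = -516*3 - 98 = -129*12 - 98 = -1548 - 98 = -1646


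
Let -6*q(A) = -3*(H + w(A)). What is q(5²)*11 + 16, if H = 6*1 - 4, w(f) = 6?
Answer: 60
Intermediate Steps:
H = 2 (H = 6 - 4 = 2)
q(A) = 4 (q(A) = -(-1)*(2 + 6)/2 = -(-1)*8/2 = -⅙*(-24) = 4)
q(5²)*11 + 16 = 4*11 + 16 = 44 + 16 = 60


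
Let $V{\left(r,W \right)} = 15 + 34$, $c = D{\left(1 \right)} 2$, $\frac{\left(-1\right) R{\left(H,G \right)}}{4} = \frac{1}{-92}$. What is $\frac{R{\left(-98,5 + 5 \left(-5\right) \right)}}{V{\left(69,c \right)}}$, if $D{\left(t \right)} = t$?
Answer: $\frac{1}{1127} \approx 0.00088731$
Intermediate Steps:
$R{\left(H,G \right)} = \frac{1}{23}$ ($R{\left(H,G \right)} = - \frac{4}{-92} = \left(-4\right) \left(- \frac{1}{92}\right) = \frac{1}{23}$)
$c = 2$ ($c = 1 \cdot 2 = 2$)
$V{\left(r,W \right)} = 49$
$\frac{R{\left(-98,5 + 5 \left(-5\right) \right)}}{V{\left(69,c \right)}} = \frac{1}{23 \cdot 49} = \frac{1}{23} \cdot \frac{1}{49} = \frac{1}{1127}$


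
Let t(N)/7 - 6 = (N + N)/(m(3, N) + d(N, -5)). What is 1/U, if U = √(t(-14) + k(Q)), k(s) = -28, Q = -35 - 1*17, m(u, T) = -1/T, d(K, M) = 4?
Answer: -I*√110922/1946 ≈ -0.17115*I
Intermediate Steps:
Q = -52 (Q = -35 - 17 = -52)
t(N) = 42 + 14*N/(4 - 1/N) (t(N) = 42 + 7*((N + N)/(-1/N + 4)) = 42 + 7*((2*N)/(4 - 1/N)) = 42 + 7*(2*N/(4 - 1/N)) = 42 + 14*N/(4 - 1/N))
U = I*√110922/57 (U = √(14*(-3 - 14*(12 - 14))/(-1 + 4*(-14)) - 28) = √(14*(-3 - 14*(-2))/(-1 - 56) - 28) = √(14*(-3 + 28)/(-57) - 28) = √(14*(-1/57)*25 - 28) = √(-350/57 - 28) = √(-1946/57) = I*√110922/57 ≈ 5.843*I)
1/U = 1/(I*√110922/57) = -I*√110922/1946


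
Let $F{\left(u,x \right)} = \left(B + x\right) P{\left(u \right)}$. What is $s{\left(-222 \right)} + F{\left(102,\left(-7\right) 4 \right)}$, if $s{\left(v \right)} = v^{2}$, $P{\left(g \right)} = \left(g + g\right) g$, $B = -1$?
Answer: $-554148$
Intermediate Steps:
$P{\left(g \right)} = 2 g^{2}$ ($P{\left(g \right)} = 2 g g = 2 g^{2}$)
$F{\left(u,x \right)} = 2 u^{2} \left(-1 + x\right)$ ($F{\left(u,x \right)} = \left(-1 + x\right) 2 u^{2} = 2 u^{2} \left(-1 + x\right)$)
$s{\left(-222 \right)} + F{\left(102,\left(-7\right) 4 \right)} = \left(-222\right)^{2} + 2 \cdot 102^{2} \left(-1 - 28\right) = 49284 + 2 \cdot 10404 \left(-1 - 28\right) = 49284 + 2 \cdot 10404 \left(-29\right) = 49284 - 603432 = -554148$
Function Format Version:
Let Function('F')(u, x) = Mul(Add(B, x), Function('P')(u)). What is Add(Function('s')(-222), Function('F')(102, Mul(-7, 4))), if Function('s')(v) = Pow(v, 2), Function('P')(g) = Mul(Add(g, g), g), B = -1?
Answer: -554148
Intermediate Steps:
Function('P')(g) = Mul(2, Pow(g, 2)) (Function('P')(g) = Mul(Mul(2, g), g) = Mul(2, Pow(g, 2)))
Function('F')(u, x) = Mul(2, Pow(u, 2), Add(-1, x)) (Function('F')(u, x) = Mul(Add(-1, x), Mul(2, Pow(u, 2))) = Mul(2, Pow(u, 2), Add(-1, x)))
Add(Function('s')(-222), Function('F')(102, Mul(-7, 4))) = Add(Pow(-222, 2), Mul(2, Pow(102, 2), Add(-1, Mul(-7, 4)))) = Add(49284, Mul(2, 10404, Add(-1, -28))) = Add(49284, Mul(2, 10404, -29)) = Add(49284, -603432) = -554148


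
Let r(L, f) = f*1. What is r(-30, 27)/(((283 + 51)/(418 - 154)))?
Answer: 3564/167 ≈ 21.341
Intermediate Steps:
r(L, f) = f
r(-30, 27)/(((283 + 51)/(418 - 154))) = 27/(((283 + 51)/(418 - 154))) = 27/((334/264)) = 27/((334*(1/264))) = 27/(167/132) = 27*(132/167) = 3564/167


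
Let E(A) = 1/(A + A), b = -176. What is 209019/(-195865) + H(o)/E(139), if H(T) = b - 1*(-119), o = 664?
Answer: -3103885809/195865 ≈ -15847.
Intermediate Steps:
E(A) = 1/(2*A)
H(T) = -57 (H(T) = -176 - 1*(-119) = -176 + 119 = -57)
209019/(-195865) + H(o)/E(139) = 209019/(-195865) - 57/((½)/139) = 209019*(-1/195865) - 57/((½)*(1/139)) = -209019/195865 - 57/1/278 = -209019/195865 - 57*278 = -209019/195865 - 15846 = -3103885809/195865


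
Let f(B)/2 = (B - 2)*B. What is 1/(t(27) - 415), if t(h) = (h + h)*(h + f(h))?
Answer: 1/73943 ≈ 1.3524e-5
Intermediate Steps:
f(B) = 2*B*(-2 + B) (f(B) = 2*((B - 2)*B) = 2*((-2 + B)*B) = 2*(B*(-2 + B)) = 2*B*(-2 + B))
t(h) = 2*h*(h + 2*h*(-2 + h)) (t(h) = (h + h)*(h + 2*h*(-2 + h)) = (2*h)*(h + 2*h*(-2 + h)) = 2*h*(h + 2*h*(-2 + h)))
1/(t(27) - 415) = 1/(27**2*(-6 + 4*27) - 415) = 1/(729*(-6 + 108) - 415) = 1/(729*102 - 415) = 1/(74358 - 415) = 1/73943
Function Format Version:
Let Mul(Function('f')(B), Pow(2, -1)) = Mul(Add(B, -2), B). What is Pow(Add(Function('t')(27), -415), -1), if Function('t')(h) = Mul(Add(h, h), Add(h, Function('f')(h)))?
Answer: Rational(1, 73943) ≈ 1.3524e-5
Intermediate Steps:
Function('f')(B) = Mul(2, B, Add(-2, B)) (Function('f')(B) = Mul(2, Mul(Add(B, -2), B)) = Mul(2, Mul(Add(-2, B), B)) = Mul(2, Mul(B, Add(-2, B))) = Mul(2, B, Add(-2, B)))
Function('t')(h) = Mul(2, h, Add(h, Mul(2, h, Add(-2, h)))) (Function('t')(h) = Mul(Add(h, h), Add(h, Mul(2, h, Add(-2, h)))) = Mul(Mul(2, h), Add(h, Mul(2, h, Add(-2, h)))) = Mul(2, h, Add(h, Mul(2, h, Add(-2, h)))))
Pow(Add(Function('t')(27), -415), -1) = Pow(Add(Mul(Pow(27, 2), Add(-6, Mul(4, 27))), -415), -1) = Pow(Add(Mul(729, Add(-6, 108)), -415), -1) = Pow(Add(Mul(729, 102), -415), -1) = Pow(Add(74358, -415), -1) = Pow(73943, -1) = Rational(1, 73943)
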